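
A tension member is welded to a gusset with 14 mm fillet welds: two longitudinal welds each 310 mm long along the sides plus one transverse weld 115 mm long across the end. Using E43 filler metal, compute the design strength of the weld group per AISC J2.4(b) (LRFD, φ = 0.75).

E43XX → F_EXX = 430 MPa.
t_e = 0.707 × 14 = 9.898 mm.
R_nwl = 0.6 × 430 × 9.898 × 620 × 10⁻³ = 1583 kN (longitudinal, 2 welds).
R_nwt = 0.6 × 430 × 9.898 × 115 × 10⁻³ = 293.7 kN (transverse, base value).
(i) R_nwl + R_nwt = 1877 kN; (ii) 0.85 R_nwl + 1.5 R_nwt = 1786 kN.
R_n = max = 1877 kN [governs: (i)]; φR_n = 1408 kN.

φR_n ≈ 1410 kN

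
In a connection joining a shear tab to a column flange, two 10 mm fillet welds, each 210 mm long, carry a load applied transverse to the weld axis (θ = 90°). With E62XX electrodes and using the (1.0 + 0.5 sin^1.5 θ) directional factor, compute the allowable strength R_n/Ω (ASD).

R_n/Ω ≈ 828 kN

E62XX → F_EXX = 620 MPa.
t_e = 0.707 × 10 = 7.07 mm; A_we = 7.07 × 420 = 2969 mm².
Directional factor: 1.0 + 0.5 sin^1.5(90°) = 1.5.
F_nw = 0.6 × 620 × 1.5 = 558 MPa.
R_n/Ω = (558 × 2969) / 2.0 × 10⁻³ = 828.5 kN.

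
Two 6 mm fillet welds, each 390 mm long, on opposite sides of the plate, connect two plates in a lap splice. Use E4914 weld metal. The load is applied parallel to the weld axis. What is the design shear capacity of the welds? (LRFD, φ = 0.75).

φR_n ≈ 730 kN

E49XX → F_EXX = 490 MPa.
Effective throat t_e = 0.707 × 6 = 4.242 mm.
Total length L = 780 mm; A_we = 4.242 × 780 = 3309 mm².
F_nw = 0.6 F_EXX = 0.6 × 490 = 294 MPa.
φR_n = 0.75 × 294 × 3309 × 10⁻³ = 729.6 kN.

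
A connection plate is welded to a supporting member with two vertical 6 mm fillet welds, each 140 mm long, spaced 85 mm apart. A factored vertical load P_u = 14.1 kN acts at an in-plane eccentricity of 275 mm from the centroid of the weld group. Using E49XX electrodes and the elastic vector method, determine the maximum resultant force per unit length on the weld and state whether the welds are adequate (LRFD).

E49XX → F_EXX = 490 MPa.
Total weld length L_w = 280 mm. Treat welds as unit-width lines.
Polar moment about centroid: J = 2[d³/12 + d(b/2)²] = 2[140³/12 + 140×42.5²] = 963100 mm³.
Direct shear f_v = P/L_w = 14.1×10³ / 280 = 50.36 N/mm (vertical).
Torsion M = P·e = 14.1×10³ × 275 = 3877500 N·mm.
Critical point at (x, y) = (42.5, 70) from centroid. f_tx = M·y/J = 281.8 N/mm; f_ty = M·x/J = 171.1 N/mm.
Resultant f_max = √[f_tx² + (f_v + f_ty)²] = √[281.8² + (50.36 + 171.1)²] = 358.4 N/mm.
Capacity per unit length: φr_n = 0.75 × 0.6 × 490 × (0.707 × 6) = 935.4 N/mm.
358.4 ≤ 935.4 → adequate.

f_max ≈ 358 N/mm; adequate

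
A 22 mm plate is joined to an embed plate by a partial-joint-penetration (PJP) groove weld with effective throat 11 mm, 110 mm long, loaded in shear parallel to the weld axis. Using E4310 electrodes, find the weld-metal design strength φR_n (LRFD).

φR_n ≈ 234 kN

E43XX → F_EXX = 430 MPa.
Effective throat (given) t_e = 11 mm.
A_we = 11 × 110 = 1210 mm².
F_nw = 0.6 F_EXX = 258 MPa.
φR_n = 0.75 × 258 × 1210 × 10⁻³ = 234.1 kN.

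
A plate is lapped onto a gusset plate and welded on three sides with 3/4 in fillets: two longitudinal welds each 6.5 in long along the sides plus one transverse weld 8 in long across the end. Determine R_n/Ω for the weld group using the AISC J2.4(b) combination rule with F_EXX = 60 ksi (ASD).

t_e = 0.707 × 0.75 = 0.5302 in.
R_nwl = 0.6 × 60 × 0.5302 × 13 = 248.2 kips (longitudinal, 2 welds).
R_nwt = 0.6 × 60 × 0.5302 × 8 = 152.7 kips (transverse, base value).
(i) R_nwl + R_nwt = 400.9 kips; (ii) 0.85 R_nwl + 1.5 R_nwt = 440 kips.
R_n = max = 440 kips [governs: (ii)]; R_n/Ω = 220 kips.

R_n/Ω ≈ 220 kips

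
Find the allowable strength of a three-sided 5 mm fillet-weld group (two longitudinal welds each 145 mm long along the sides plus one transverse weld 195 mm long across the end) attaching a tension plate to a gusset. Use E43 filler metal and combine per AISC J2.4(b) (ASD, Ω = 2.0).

R_n/Ω ≈ 246 kN

E43XX → F_EXX = 430 MPa.
t_e = 0.707 × 5 = 3.535 mm.
R_nwl = 0.6 × 430 × 3.535 × 290 × 10⁻³ = 264.5 kN (longitudinal, 2 welds).
R_nwt = 0.6 × 430 × 3.535 × 195 × 10⁻³ = 177.8 kN (transverse, base value).
(i) R_nwl + R_nwt = 442.3 kN; (ii) 0.85 R_nwl + 1.5 R_nwt = 491.6 kN.
R_n = max = 491.6 kN [governs: (ii)]; R_n/Ω = 245.8 kN.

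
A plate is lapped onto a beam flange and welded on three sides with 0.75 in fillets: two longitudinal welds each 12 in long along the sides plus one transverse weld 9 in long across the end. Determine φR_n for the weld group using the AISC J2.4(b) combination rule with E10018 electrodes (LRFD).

E100XX → F_EXX = 100 ksi.
t_e = 0.707 × 0.75 = 0.5302 in.
R_nwl = 0.6 × 100 × 0.5302 × 24 = 763.6 kip (longitudinal, 2 welds).
R_nwt = 0.6 × 100 × 0.5302 × 9 = 286.3 kip (transverse, base value).
(i) R_nwl + R_nwt = 1050 kip; (ii) 0.85 R_nwl + 1.5 R_nwt = 1079 kip.
R_n = max = 1079 kip [governs: (ii)]; φR_n = 808.9 kip.

φR_n ≈ 809 kip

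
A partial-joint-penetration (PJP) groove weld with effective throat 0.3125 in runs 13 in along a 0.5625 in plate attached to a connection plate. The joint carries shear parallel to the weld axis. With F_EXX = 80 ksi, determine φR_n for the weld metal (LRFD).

Effective throat (given) t_e = 0.3125 in.
A_we = 0.3125 × 13 = 4.062 in².
F_nw = 0.6 F_EXX = 48 ksi.
φR_n = 0.75 × 48 × 4.062 = 146.2 kip.

φR_n ≈ 146 kip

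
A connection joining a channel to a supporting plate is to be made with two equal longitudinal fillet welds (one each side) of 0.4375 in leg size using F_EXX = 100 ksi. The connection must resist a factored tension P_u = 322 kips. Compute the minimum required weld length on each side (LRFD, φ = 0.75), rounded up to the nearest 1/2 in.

L = 12 in on each side

Throat t_e = 0.707 × 0.4375 = 0.3093 in.
φr_n = 0.75 × 0.6 × 100 × 0.3093 = 13.92 kips/in.
L_req = P_u / φr_n = 322 / 13.92 = 23.13 in total.
Per side: 23.13 / 2 = 11.57 in.
Round up → use L = 12 in on each side.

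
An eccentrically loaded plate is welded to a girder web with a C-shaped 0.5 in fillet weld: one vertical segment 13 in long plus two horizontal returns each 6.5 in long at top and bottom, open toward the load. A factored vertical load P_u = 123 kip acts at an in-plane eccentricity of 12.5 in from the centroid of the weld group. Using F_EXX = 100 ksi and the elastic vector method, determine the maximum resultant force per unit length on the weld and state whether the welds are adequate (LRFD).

f_max ≈ 18 kip/in; NOT adequate

Total weld length L_w = 26 in. Treat welds as unit-width lines.
Centroid: x̄ = 2×6.5×3.25 / 26 = 1.625 in from the vertical weld.
Polar moment about centroid: J = I_x + I_y = [13³/12 + 2×6.5×6.5²] + [13×1.625² + 2(6.5³/12 + 6.5×1.625²)] = 846.8 in³.
Direct shear f_v = P/L_w = 123 / 26 = 4.731 kip/in (vertical).
Torsion M = P·e = 123 × 12.5 = 1537.5 kip·in.
Critical point at (x, y) = (4.875, 6.5) from centroid. f_tx = M·y/J = 11.8 kip/in; f_ty = M·x/J = 8.852 kip/in.
Resultant f_max = √[f_tx² + (f_v + f_ty)²] = √[11.8² + (4.731 + 8.852)²] = 17.99 kip/in.
Capacity per unit length: φr_n = 0.75 × 0.6 × 100 × (0.707 × 0.5) = 15.91 kip/in.
17.99 > 15.91 → NOT adequate.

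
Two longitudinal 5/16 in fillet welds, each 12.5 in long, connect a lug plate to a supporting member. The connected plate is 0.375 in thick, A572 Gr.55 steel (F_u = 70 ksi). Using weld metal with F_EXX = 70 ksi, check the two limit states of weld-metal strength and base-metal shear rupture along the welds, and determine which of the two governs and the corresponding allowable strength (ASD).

t_e = 0.707 × 0.3125 = 0.2209 in; L = 25 in.
Weld metal: R_n/Ω = (1/2.0) × 0.6 × 70 × 0.2209 × 25 = 116 kip.
Base metal (shear rupture): R_n/Ω = (1/2.0) × 0.6 × 70 × 0.375 × 25 = 196.9 kip.
Governing: weld metal.

R_n/Ω ≈ 116 kip (weld metal governs)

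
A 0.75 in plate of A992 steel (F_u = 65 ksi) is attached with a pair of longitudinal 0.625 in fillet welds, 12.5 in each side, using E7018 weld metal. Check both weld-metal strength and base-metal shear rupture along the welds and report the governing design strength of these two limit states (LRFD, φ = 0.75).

E70XX → F_EXX = 70 ksi.
t_e = 0.707 × 0.625 = 0.4419 in; L = 25 in.
Weld metal: φR_n = 0.75 × 0.6 × 70 × 0.4419 × 25 = 348 kip.
Base metal (shear rupture): φR_n = 0.75 × 0.6 × 65 × 0.75 × 25 = 548.4 kip.
Governing: weld metal.

φR_n ≈ 348 kip (weld metal governs)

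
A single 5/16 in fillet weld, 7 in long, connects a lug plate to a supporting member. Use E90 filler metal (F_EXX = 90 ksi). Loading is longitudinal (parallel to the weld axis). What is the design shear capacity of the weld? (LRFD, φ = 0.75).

φR_n ≈ 62.6 kip

Effective throat t_e = 0.707 × 0.3125 = 0.2209 in.
Total length L = 7 in; A_we = 0.2209 × 7 = 1.547 in².
F_nw = 0.6 F_EXX = 0.6 × 90 = 54 ksi.
φR_n = 0.75 × 54 × 1.547 = 62.64 kip.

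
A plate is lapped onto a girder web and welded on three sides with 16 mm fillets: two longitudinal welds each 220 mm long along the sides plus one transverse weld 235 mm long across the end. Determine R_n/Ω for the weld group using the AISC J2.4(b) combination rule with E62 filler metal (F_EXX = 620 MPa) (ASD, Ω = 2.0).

R_n/Ω ≈ 1530 kN

t_e = 0.707 × 16 = 11.31 mm.
R_nwl = 0.6 × 620 × 11.31 × 440 × 10⁻³ = 1852 kN (longitudinal, 2 welds).
R_nwt = 0.6 × 620 × 11.31 × 235 × 10⁻³ = 988.9 kN (transverse, base value).
(i) R_nwl + R_nwt = 2840 kN; (ii) 0.85 R_nwl + 1.5 R_nwt = 3057 kN.
R_n = max = 3057 kN [governs: (ii)]; R_n/Ω = 1529 kN.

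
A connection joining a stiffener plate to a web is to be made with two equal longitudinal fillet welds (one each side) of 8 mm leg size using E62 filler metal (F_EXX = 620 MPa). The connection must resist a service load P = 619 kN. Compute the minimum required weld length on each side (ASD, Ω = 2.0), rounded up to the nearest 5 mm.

L = 295 mm on each side

Throat t_e = 0.707 × 8 = 5.656 mm.
r_n/Ω = (0.6 × 620 × 5.656) / 2.0 = 1052 N/mm = 1.052 kN/mm.
L_req = P / (r_n/Ω) = 619 / 1.052 = 588.4 mm total.
Per side: 588.4 / 2 = 294.2 mm.
Round up → use L = 295 mm on each side.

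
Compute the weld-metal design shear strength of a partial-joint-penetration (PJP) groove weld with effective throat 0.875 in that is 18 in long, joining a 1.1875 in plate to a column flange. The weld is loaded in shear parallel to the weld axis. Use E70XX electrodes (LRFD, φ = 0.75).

φR_n ≈ 496 kips

E70XX → F_EXX = 70 ksi.
Effective throat (given) t_e = 0.875 in.
A_we = 0.875 × 18 = 15.75 in².
F_nw = 0.6 F_EXX = 42 ksi.
φR_n = 0.75 × 42 × 15.75 = 496.1 kips.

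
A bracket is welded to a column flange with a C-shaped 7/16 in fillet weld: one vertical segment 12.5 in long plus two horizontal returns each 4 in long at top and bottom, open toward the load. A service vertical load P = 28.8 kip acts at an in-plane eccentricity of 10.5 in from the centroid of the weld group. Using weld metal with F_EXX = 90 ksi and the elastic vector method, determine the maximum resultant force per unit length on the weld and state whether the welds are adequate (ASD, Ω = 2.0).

f_max ≈ 5.01 kip/in; adequate

Total weld length L_w = 20.5 in. Treat welds as unit-width lines.
Centroid: x̄ = 2×4×2 / 20.5 = 0.7805 in from the vertical weld.
Polar moment about centroid: J = I_x + I_y = [12.5³/12 + 2×4×6.25²] + [12.5×0.7805² + 2(4³/12 + 4×1.22²)] = 505.4 in³.
Direct shear f_v = P/L_w = 28.8 / 20.5 = 1.405 kip/in (vertical).
Torsion M = P·e = 28.8 × 10.5 = 302.4 kip·in.
Critical point at (x, y) = (3.22, 6.25) from centroid. f_tx = M·y/J = 3.739 kip/in; f_ty = M·x/J = 1.926 kip/in.
Resultant f_max = √[f_tx² + (f_v + f_ty)²] = √[3.739² + (1.405 + 1.926)²] = 5.008 kip/in.
Capacity per unit length: r_n/Ω = (1/2.0) × 0.6 × 90 × (0.707 × 0.4375) = 8.351 kip/in.
5.008 ≤ 8.351 → adequate.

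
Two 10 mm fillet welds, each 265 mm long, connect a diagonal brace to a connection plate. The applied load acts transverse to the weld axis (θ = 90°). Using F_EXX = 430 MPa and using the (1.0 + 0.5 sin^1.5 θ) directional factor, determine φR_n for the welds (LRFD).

t_e = 0.707 × 10 = 7.07 mm; A_we = 7.07 × 530 = 3747 mm².
Directional factor: 1.0 + 0.5 sin^1.5(90°) = 1.5.
F_nw = 0.6 × 430 × 1.5 = 387 MPa.
φR_n = 0.75 × 387 × 3747 × 10⁻³ = 1088 kN.

φR_n ≈ 1090 kN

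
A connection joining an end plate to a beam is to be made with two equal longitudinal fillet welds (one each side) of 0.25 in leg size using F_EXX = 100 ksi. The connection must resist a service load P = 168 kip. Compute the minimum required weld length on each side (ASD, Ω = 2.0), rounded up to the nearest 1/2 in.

L = 16 in on each side

Throat t_e = 0.707 × 0.25 = 0.1767 in.
r_n/Ω = (0.6 × 100 × 0.1767) / 2.0 = 5.302 kip/in.
L_req = P / (r_n/Ω) = 168 / 5.302 = 31.68 in total.
Per side: 31.68 / 2 = 15.84 in.
Round up → use L = 16 in on each side.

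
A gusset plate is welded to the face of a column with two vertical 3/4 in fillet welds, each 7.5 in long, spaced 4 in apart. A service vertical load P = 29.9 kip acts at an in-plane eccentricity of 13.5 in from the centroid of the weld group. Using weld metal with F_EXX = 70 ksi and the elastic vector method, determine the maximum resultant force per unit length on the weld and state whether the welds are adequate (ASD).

Total weld length L_w = 15 in. Treat welds as unit-width lines.
Polar moment about centroid: J = 2[d³/12 + d(b/2)²] = 2[7.5³/12 + 7.5×2²] = 130.3 in³.
Direct shear f_v = P/L_w = 29.9 / 15 = 1.993 kip/in (vertical).
Torsion M = P·e = 29.9 × 13.5 = 403.65 kip·in.
Critical point at (x, y) = (2, 3.75) from centroid. f_tx = M·y/J = 11.62 kip/in; f_ty = M·x/J = 6.195 kip/in.
Resultant f_max = √[f_tx² + (f_v + f_ty)²] = √[11.62² + (1.993 + 6.195)²] = 14.21 kip/in.
Capacity per unit length: r_n/Ω = (1/2.0) × 0.6 × 70 × (0.707 × 0.75) = 11.14 kip/in.
14.21 > 11.14 → NOT adequate.

f_max ≈ 14.2 kip/in; NOT adequate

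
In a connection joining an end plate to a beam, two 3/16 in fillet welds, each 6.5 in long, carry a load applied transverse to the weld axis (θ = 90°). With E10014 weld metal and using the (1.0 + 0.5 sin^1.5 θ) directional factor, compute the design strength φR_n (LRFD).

φR_n ≈ 116 kip

E100XX → F_EXX = 100 ksi.
t_e = 0.707 × 0.1875 = 0.1326 in; A_we = 0.1326 × 13 = 1.723 in².
Directional factor: 1.0 + 0.5 sin^1.5(90°) = 1.5.
F_nw = 0.6 × 100 × 1.5 = 90 ksi.
φR_n = 0.75 × 90 × 1.723 = 116.3 kip.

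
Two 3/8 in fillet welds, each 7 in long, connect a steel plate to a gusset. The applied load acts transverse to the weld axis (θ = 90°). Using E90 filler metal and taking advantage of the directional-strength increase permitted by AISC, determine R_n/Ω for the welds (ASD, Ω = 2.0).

R_n/Ω ≈ 150 kips

E90XX → F_EXX = 90 ksi.
t_e = 0.707 × 0.375 = 0.2651 in; A_we = 0.2651 × 14 = 3.712 in².
Directional factor: 1.0 + 0.5 sin^1.5(90°) = 1.5.
F_nw = 0.6 × 90 × 1.5 = 81 ksi.
R_n/Ω = (81 × 3.712) / 2.0 = 150.3 kips.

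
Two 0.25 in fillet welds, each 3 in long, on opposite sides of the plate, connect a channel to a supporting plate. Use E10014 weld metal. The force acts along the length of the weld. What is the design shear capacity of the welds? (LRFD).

E100XX → F_EXX = 100 ksi.
Effective throat t_e = 0.707 × 0.25 = 0.1767 in.
Total length L = 6 in; A_we = 0.1767 × 6 = 1.06 in².
F_nw = 0.6 F_EXX = 0.6 × 100 = 60 ksi.
φR_n = 0.75 × 60 × 1.06 = 47.72 kip.

φR_n ≈ 47.7 kip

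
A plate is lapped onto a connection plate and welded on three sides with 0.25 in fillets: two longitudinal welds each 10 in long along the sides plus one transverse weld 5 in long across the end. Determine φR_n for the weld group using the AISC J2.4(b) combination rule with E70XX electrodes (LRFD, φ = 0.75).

φR_n ≈ 139 kips

E70XX → F_EXX = 70 ksi.
t_e = 0.707 × 0.25 = 0.1767 in.
R_nwl = 0.6 × 70 × 0.1767 × 20 = 148.5 kips (longitudinal, 2 welds).
R_nwt = 0.6 × 70 × 0.1767 × 5 = 37.12 kips (transverse, base value).
(i) R_nwl + R_nwt = 185.6 kips; (ii) 0.85 R_nwl + 1.5 R_nwt = 181.9 kips.
R_n = max = 185.6 kips [governs: (i)]; φR_n = 139.2 kips.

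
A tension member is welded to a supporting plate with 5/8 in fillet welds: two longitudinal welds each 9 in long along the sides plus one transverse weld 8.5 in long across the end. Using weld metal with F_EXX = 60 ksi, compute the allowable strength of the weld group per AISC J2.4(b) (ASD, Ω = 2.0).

R_n/Ω ≈ 223 kip

t_e = 0.707 × 0.625 = 0.4419 in.
R_nwl = 0.6 × 60 × 0.4419 × 18 = 286.3 kip (longitudinal, 2 welds).
R_nwt = 0.6 × 60 × 0.4419 × 8.5 = 135.2 kip (transverse, base value).
(i) R_nwl + R_nwt = 421.5 kip; (ii) 0.85 R_nwl + 1.5 R_nwt = 446.2 kip.
R_n = max = 446.2 kip [governs: (ii)]; R_n/Ω = 223.1 kip.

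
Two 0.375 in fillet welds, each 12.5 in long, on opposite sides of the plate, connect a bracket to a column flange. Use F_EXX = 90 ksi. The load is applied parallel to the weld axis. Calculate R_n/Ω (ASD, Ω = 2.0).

Effective throat t_e = 0.707 × 0.375 = 0.2651 in.
Total length L = 25 in; A_we = 0.2651 × 25 = 6.628 in².
F_nw = 0.6 F_EXX = 0.6 × 90 = 54 ksi.
R_n = 54 × 6.628 = 357.9 kips; R_n/Ω = 357.9/2.0 = 179 kips.

R_n/Ω ≈ 179 kips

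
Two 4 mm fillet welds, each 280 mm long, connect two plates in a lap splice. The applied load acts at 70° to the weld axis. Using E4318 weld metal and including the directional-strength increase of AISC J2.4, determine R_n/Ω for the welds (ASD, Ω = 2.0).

R_n/Ω ≈ 297 kN

E43XX → F_EXX = 430 MPa.
t_e = 0.707 × 4 = 2.828 mm; A_we = 2.828 × 560 = 1584 mm².
Directional factor: 1.0 + 0.5 sin^1.5(70°) = 1.455.
F_nw = 0.6 × 430 × 1.455 = 375.5 MPa.
R_n/Ω = (375.5 × 1584) / 2.0 × 10⁻³ = 297.3 kN.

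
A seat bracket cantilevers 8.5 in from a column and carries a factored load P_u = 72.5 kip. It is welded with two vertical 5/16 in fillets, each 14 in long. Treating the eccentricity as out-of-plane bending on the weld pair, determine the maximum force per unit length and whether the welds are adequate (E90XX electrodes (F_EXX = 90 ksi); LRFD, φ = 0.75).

L_w = 2 × 14 = 28 in; section modulus (unit throat) S = 2 × L²/6 = 65.33 in².
Direct shear f_v = P/L_w = 72.5/28 = 2.589 kip/in.
Moment M = P × e = 72.5 × 8.5 = 616.25 kip·in; bending f_b = M/S = 9.432 kip/in.
f_max = √(f_v² + f_b²) = √(2.589² + 9.432²) = 9.781 kip/in.
φr_n = 0.75 × 0.6 × 90 × (0.707 × 0.3125) = 8.948 kip/in → NOT adequate.

f_max ≈ 9.78 kip/in; NOT adequate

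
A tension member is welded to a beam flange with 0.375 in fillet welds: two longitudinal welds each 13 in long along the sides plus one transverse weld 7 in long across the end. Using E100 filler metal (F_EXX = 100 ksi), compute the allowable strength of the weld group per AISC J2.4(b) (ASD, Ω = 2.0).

R_n/Ω ≈ 262 kip

t_e = 0.707 × 0.375 = 0.2651 in.
R_nwl = 0.6 × 100 × 0.2651 × 26 = 413.6 kip (longitudinal, 2 welds).
R_nwt = 0.6 × 100 × 0.2651 × 7 = 111.4 kip (transverse, base value).
(i) R_nwl + R_nwt = 524.9 kip; (ii) 0.85 R_nwl + 1.5 R_nwt = 518.6 kip.
R_n = max = 524.9 kip [governs: (i)]; R_n/Ω = 262.5 kip.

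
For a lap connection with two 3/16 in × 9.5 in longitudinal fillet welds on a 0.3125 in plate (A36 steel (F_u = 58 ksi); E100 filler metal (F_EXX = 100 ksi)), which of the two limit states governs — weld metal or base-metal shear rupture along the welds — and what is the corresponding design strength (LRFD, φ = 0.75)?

t_e = 0.707 × 0.1875 = 0.1326 in; L = 19 in.
Weld metal: φR_n = 0.75 × 0.6 × 100 × 0.1326 × 19 = 113.3 kip.
Base metal (shear rupture): φR_n = 0.75 × 0.6 × 58 × 0.3125 × 19 = 155 kip.
Governing: weld metal.

φR_n ≈ 113 kip (weld metal governs)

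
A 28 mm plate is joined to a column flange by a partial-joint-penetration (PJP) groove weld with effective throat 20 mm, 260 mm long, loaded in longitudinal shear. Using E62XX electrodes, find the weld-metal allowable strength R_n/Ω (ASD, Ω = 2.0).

E62XX → F_EXX = 620 MPa.
Effective throat (given) t_e = 20 mm.
A_we = 20 × 260 = 5200 mm².
F_nw = 0.6 F_EXX = 372 MPa.
R_n/Ω = (372 × 5200) / 2.0 × 10⁻³ = 967.2 kN.

R_n/Ω ≈ 967 kN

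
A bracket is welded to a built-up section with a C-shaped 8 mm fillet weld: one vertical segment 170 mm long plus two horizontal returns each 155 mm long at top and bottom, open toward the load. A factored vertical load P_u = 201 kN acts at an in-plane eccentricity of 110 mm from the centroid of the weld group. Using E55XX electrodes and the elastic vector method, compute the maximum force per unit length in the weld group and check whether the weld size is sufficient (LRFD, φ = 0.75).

E55XX → F_EXX = 550 MPa.
Total weld length L_w = 480 mm. Treat welds as unit-width lines.
Centroid: x̄ = 2×155×77.5 / 480 = 50.05 mm from the vertical weld.
Polar moment about centroid: J = I_x + I_y = [170³/12 + 2×155×85²] + [170×50.05² + 2(155³/12 + 155×27.45²)] = 3929000 mm³.
Direct shear f_v = P/L_w = 201×10³ / 480 = 418.8 N/mm (vertical).
Torsion M = P·e = 201×10³ × 110 = 22110000 N·mm.
Critical point at (x, y) = (104.9, 85) from centroid. f_tx = M·y/J = 478.3 N/mm; f_ty = M·x/J = 590.5 N/mm.
Resultant f_max = √[f_tx² + (f_v + f_ty)²] = √[478.3² + (418.8 + 590.5)²] = 1117 N/mm.
Capacity per unit length: φr_n = 0.75 × 0.6 × 550 × (0.707 × 8) = 1400 N/mm.
1117 ≤ 1400 → adequate.

f_max ≈ 1120 N/mm; adequate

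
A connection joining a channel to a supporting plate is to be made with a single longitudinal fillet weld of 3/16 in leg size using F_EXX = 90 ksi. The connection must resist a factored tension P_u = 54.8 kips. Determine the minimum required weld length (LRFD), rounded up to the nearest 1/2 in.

L = 10.5 in

Throat t_e = 0.707 × 0.1875 = 0.1326 in.
φr_n = 0.75 × 0.6 × 90 × 0.1326 = 5.369 kips/in.
L_req = P_u / φr_n = 54.8 / 5.369 = 10.21 in total.
Round up → use L = 10.5 in.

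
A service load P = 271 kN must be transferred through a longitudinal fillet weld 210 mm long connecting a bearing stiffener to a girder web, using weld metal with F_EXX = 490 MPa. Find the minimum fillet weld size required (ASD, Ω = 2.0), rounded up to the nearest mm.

Total weld length L = 210 mm.
Required throat t_e = P × Ω / (0.6 F_EXX × L) = 271 × 2.0 / (0.6 × 490 × 210 × 10⁻³) = 8.779 mm.
Required leg w = t_e / 0.707 = 12.42 mm → use 13 mm.

w = 13 mm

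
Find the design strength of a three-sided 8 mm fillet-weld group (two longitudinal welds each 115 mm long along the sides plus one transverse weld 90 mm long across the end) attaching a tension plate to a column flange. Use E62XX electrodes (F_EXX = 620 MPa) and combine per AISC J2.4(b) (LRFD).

φR_n ≈ 522 kN

t_e = 0.707 × 8 = 5.656 mm.
R_nwl = 0.6 × 620 × 5.656 × 230 × 10⁻³ = 483.9 kN (longitudinal, 2 welds).
R_nwt = 0.6 × 620 × 5.656 × 90 × 10⁻³ = 189.4 kN (transverse, base value).
(i) R_nwl + R_nwt = 673.3 kN; (ii) 0.85 R_nwl + 1.5 R_nwt = 695.4 kN.
R_n = max = 695.4 kN [governs: (ii)]; φR_n = 521.5 kN.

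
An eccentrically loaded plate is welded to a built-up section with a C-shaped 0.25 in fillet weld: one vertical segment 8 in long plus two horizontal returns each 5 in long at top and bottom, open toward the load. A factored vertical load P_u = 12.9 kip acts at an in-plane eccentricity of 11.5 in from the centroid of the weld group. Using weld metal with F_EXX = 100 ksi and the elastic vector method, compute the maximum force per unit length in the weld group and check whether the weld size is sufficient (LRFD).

Total weld length L_w = 18 in. Treat welds as unit-width lines.
Centroid: x̄ = 2×5×2.5 / 18 = 1.389 in from the vertical weld.
Polar moment about centroid: J = I_x + I_y = [8³/12 + 2×5×4²] + [8×1.389² + 2(5³/12 + 5×1.111²)] = 251.3 in³.
Direct shear f_v = P/L_w = 12.9 / 18 = 0.7167 kip/in (vertical).
Torsion M = P·e = 12.9 × 11.5 = 148.35 kip·in.
Critical point at (x, y) = (3.611, 4) from centroid. f_tx = M·y/J = 2.362 kip/in; f_ty = M·x/J = 2.132 kip/in.
Resultant f_max = √[f_tx² + (f_v + f_ty)²] = √[2.362² + (0.7167 + 2.132)²] = 3.7 kip/in.
Capacity per unit length: φr_n = 0.75 × 0.6 × 100 × (0.707 × 0.25) = 7.954 kip/in.
3.7 ≤ 7.954 → adequate.

f_max ≈ 3.7 kip/in; adequate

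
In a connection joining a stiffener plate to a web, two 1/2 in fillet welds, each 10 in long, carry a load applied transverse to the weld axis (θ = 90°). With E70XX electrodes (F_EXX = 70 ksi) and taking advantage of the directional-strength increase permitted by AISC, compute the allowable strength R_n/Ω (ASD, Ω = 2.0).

t_e = 0.707 × 0.5 = 0.3535 in; A_we = 0.3535 × 20 = 7.07 in².
Directional factor: 1.0 + 0.5 sin^1.5(90°) = 1.5.
F_nw = 0.6 × 70 × 1.5 = 63 ksi.
R_n/Ω = (63 × 7.07) / 2.0 = 222.7 kip.

R_n/Ω ≈ 223 kip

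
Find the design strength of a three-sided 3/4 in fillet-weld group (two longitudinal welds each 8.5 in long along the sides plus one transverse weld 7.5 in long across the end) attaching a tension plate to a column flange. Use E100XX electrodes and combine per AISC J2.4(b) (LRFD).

φR_n ≈ 613 kips

E100XX → F_EXX = 100 ksi.
t_e = 0.707 × 0.75 = 0.5302 in.
R_nwl = 0.6 × 100 × 0.5302 × 17 = 540.9 kips (longitudinal, 2 welds).
R_nwt = 0.6 × 100 × 0.5302 × 7.5 = 238.6 kips (transverse, base value).
(i) R_nwl + R_nwt = 779.5 kips; (ii) 0.85 R_nwl + 1.5 R_nwt = 817.6 kips.
R_n = max = 817.6 kips [governs: (ii)]; φR_n = 613.2 kips.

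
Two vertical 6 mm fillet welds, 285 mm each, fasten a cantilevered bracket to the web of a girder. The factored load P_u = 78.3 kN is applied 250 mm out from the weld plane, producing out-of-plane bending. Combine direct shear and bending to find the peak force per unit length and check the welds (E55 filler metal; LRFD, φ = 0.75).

E55XX → F_EXX = 550 MPa.
L_w = 2 × 285 = 570 mm; section modulus (unit throat) S = 2 × L²/6 = 27080 mm².
Direct shear f_v = P/L_w = 78.3×10³/570 = 137.4 N/mm.
Moment M = P × e = 78.3×10³ × 250 = 19575000 N·mm; bending f_b = M/S = 723 N/mm.
f_max = √(f_v² + f_b²) = √(137.4² + 723²) = 735.9 N/mm.
φr_n = 0.75 × 0.6 × 550 × (0.707 × 6) = 1050 N/mm → adequate.

f_max ≈ 736 N/mm; adequate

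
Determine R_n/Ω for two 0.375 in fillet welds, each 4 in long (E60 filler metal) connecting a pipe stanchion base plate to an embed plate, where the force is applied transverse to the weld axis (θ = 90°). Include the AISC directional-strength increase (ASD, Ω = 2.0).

E60XX → F_EXX = 60 ksi.
t_e = 0.707 × 0.375 = 0.2651 in; A_we = 0.2651 × 8 = 2.121 in².
Directional factor: 1.0 + 0.5 sin^1.5(90°) = 1.5.
F_nw = 0.6 × 60 × 1.5 = 54 ksi.
R_n/Ω = (54 × 2.121) / 2.0 = 57.27 kip.

R_n/Ω ≈ 57.3 kip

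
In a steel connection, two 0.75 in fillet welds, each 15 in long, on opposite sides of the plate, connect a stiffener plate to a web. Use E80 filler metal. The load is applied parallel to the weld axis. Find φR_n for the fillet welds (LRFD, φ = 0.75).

φR_n ≈ 573 kips

E80XX → F_EXX = 80 ksi.
Effective throat t_e = 0.707 × 0.75 = 0.5302 in.
Total length L = 30 in; A_we = 0.5302 × 30 = 15.91 in².
F_nw = 0.6 F_EXX = 0.6 × 80 = 48 ksi.
φR_n = 0.75 × 48 × 15.91 = 572.7 kips.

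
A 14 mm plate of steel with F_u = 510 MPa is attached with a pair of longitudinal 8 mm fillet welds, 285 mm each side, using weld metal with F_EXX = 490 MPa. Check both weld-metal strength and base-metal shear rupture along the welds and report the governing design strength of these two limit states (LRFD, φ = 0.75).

t_e = 0.707 × 8 = 5.656 mm; L = 570 mm.
Weld metal: φR_n = 0.75 × 0.6 × 490 × 5.656 × 570 × 10⁻³ = 710.9 kN.
Base metal (shear rupture): φR_n = 0.75 × 0.6 × 510 × 14 × 570 × 10⁻³ = 1831 kN.
Governing: weld metal.

φR_n ≈ 711 kN (weld metal governs)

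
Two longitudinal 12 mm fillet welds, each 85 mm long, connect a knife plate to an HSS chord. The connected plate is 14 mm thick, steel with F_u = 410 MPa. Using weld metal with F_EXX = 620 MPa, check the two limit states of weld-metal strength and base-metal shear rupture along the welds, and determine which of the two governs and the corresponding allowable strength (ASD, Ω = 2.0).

t_e = 0.707 × 12 = 8.484 mm; L = 170 mm.
Weld metal: R_n/Ω = (1/2.0) × 0.6 × 620 × 8.484 × 170 × 10⁻³ = 268.3 kN.
Base metal (shear rupture): R_n/Ω = (1/2.0) × 0.6 × 410 × 14 × 170 × 10⁻³ = 292.7 kN.
Governing: weld metal.

R_n/Ω ≈ 268 kN (weld metal governs)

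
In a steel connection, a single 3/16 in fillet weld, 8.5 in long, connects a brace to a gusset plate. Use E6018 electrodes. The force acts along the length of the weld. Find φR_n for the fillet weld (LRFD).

E60XX → F_EXX = 60 ksi.
Effective throat t_e = 0.707 × 0.1875 = 0.1326 in.
Total length L = 8.5 in; A_we = 0.1326 × 8.5 = 1.127 in².
F_nw = 0.6 F_EXX = 0.6 × 60 = 36 ksi.
φR_n = 0.75 × 36 × 1.127 = 30.42 kip.

φR_n ≈ 30.4 kip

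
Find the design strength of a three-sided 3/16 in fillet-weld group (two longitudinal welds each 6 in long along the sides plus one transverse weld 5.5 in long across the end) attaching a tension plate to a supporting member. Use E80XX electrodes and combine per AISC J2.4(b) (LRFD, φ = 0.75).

E80XX → F_EXX = 80 ksi.
t_e = 0.707 × 0.1875 = 0.1326 in.
R_nwl = 0.6 × 80 × 0.1326 × 12 = 76.36 kip (longitudinal, 2 welds).
R_nwt = 0.6 × 80 × 0.1326 × 5.5 = 35 kip (transverse, base value).
(i) R_nwl + R_nwt = 111.4 kip; (ii) 0.85 R_nwl + 1.5 R_nwt = 117.4 kip.
R_n = max = 117.4 kip [governs: (ii)]; φR_n = 88.05 kip.

φR_n ≈ 88 kip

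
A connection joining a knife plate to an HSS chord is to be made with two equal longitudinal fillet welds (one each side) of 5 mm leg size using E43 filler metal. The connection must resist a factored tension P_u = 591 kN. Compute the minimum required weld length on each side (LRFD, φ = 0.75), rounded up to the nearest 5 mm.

E43XX → F_EXX = 430 MPa.
Throat t_e = 0.707 × 5 = 3.535 mm.
φr_n = 0.75 × 0.6 × 430 × 3.535 × 10⁻³ = 0.684 kN/mm.
L_req = P_u / φr_n = 591 / 0.684 = 864 mm total.
Per side: 864 / 2 = 432 mm.
Round up → use L = 435 mm on each side.

L = 435 mm on each side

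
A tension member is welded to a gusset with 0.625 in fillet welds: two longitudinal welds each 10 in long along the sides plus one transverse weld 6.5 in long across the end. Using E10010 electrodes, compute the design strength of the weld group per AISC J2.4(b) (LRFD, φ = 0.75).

φR_n ≈ 532 kip

E100XX → F_EXX = 100 ksi.
t_e = 0.707 × 0.625 = 0.4419 in.
R_nwl = 0.6 × 100 × 0.4419 × 20 = 530.2 kip (longitudinal, 2 welds).
R_nwt = 0.6 × 100 × 0.4419 × 6.5 = 172.3 kip (transverse, base value).
(i) R_nwl + R_nwt = 702.6 kip; (ii) 0.85 R_nwl + 1.5 R_nwt = 709.2 kip.
R_n = max = 709.2 kip [governs: (ii)]; φR_n = 531.9 kip.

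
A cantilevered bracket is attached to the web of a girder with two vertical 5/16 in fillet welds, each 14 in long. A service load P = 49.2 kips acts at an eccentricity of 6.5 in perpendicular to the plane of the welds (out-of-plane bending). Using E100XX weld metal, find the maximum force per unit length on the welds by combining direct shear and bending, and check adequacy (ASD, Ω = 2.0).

E100XX → F_EXX = 100 ksi.
L_w = 2 × 14 = 28 in; section modulus (unit throat) S = 2 × L²/6 = 65.33 in².
Direct shear f_v = P/L_w = 49.2/28 = 1.757 kip/in.
Moment M = P × e = 49.2 × 6.5 = 319.8 kip·in; bending f_b = M/S = 4.895 kip/in.
f_max = √(f_v² + f_b²) = √(1.757² + 4.895²) = 5.201 kip/in.
r_n/Ω = (1/2.0) × 0.6 × 100 × (0.707 × 0.3125) = 6.628 kip/in → adequate.

f_max ≈ 5.2 kip/in; adequate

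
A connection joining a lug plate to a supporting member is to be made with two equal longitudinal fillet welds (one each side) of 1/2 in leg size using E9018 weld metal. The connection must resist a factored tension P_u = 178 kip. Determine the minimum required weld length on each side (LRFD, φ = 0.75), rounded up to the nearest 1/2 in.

L = 6.5 in on each side

E90XX → F_EXX = 90 ksi.
Throat t_e = 0.707 × 0.5 = 0.3535 in.
φr_n = 0.75 × 0.6 × 90 × 0.3535 = 14.32 kip/in.
L_req = P_u / φr_n = 178 / 14.32 = 12.43 in total.
Per side: 12.43 / 2 = 6.216 in.
Round up → use L = 6.5 in on each side.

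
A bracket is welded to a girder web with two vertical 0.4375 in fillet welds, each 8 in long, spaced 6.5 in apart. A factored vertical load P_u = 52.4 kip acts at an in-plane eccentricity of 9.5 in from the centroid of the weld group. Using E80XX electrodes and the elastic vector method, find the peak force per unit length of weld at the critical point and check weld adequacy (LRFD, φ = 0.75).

f_max ≈ 12.4 kip/in; NOT adequate

E80XX → F_EXX = 80 ksi.
Total weld length L_w = 16 in. Treat welds as unit-width lines.
Polar moment about centroid: J = 2[d³/12 + d(b/2)²] = 2[8³/12 + 8×3.25²] = 254.3 in³.
Direct shear f_v = P/L_w = 52.4 / 16 = 3.275 kip/in (vertical).
Torsion M = P·e = 52.4 × 9.5 = 497.8 kip·in.
Critical point at (x, y) = (3.25, 4) from centroid. f_tx = M·y/J = 7.829 kip/in; f_ty = M·x/J = 6.361 kip/in.
Resultant f_max = √[f_tx² + (f_v + f_ty)²] = √[7.829² + (3.275 + 6.361)²] = 12.42 kip/in.
Capacity per unit length: φr_n = 0.75 × 0.6 × 80 × (0.707 × 0.4375) = 11.14 kip/in.
12.42 > 11.14 → NOT adequate.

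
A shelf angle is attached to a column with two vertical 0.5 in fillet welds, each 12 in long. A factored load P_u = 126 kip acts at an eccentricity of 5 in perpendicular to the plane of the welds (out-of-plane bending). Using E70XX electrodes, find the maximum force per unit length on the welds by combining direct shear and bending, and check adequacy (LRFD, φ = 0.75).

f_max ≈ 14.1 kip/in; NOT adequate

E70XX → F_EXX = 70 ksi.
L_w = 2 × 12 = 24 in; section modulus (unit throat) S = 2 × L²/6 = 48 in².
Direct shear f_v = P/L_w = 126/24 = 5.25 kip/in.
Moment M = P × e = 126 × 5 = 630 kip·in; bending f_b = M/S = 13.12 kip/in.
f_max = √(f_v² + f_b²) = √(5.25² + 13.12²) = 14.14 kip/in.
φr_n = 0.75 × 0.6 × 70 × (0.707 × 0.5) = 11.14 kip/in → NOT adequate.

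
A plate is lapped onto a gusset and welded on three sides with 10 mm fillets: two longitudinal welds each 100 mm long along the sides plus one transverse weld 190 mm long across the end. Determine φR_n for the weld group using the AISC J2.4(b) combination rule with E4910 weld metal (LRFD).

E49XX → F_EXX = 490 MPa.
t_e = 0.707 × 10 = 7.07 mm.
R_nwl = 0.6 × 490 × 7.07 × 200 × 10⁻³ = 415.7 kN (longitudinal, 2 welds).
R_nwt = 0.6 × 490 × 7.07 × 190 × 10⁻³ = 394.9 kN (transverse, base value).
(i) R_nwl + R_nwt = 810.6 kN; (ii) 0.85 R_nwl + 1.5 R_nwt = 945.8 kN.
R_n = max = 945.8 kN [governs: (ii)]; φR_n = 709.3 kN.

φR_n ≈ 709 kN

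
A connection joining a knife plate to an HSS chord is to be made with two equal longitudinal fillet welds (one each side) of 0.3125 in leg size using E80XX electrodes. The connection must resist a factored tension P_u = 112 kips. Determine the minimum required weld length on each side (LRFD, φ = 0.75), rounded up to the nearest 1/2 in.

L = 7.5 in on each side

E80XX → F_EXX = 80 ksi.
Throat t_e = 0.707 × 0.3125 = 0.2209 in.
φr_n = 0.75 × 0.6 × 80 × 0.2209 = 7.954 kips/in.
L_req = P_u / φr_n = 112 / 7.954 = 14.08 in total.
Per side: 14.08 / 2 = 7.041 in.
Round up → use L = 7.5 in on each side.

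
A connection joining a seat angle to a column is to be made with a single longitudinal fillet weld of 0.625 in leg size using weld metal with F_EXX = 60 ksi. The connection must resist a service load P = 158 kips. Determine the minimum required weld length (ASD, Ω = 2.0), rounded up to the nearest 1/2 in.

L = 20 in

Throat t_e = 0.707 × 0.625 = 0.4419 in.
r_n/Ω = (0.6 × 60 × 0.4419) / 2.0 = 7.954 kip/in.
L_req = P / (r_n/Ω) = 158 / 7.954 = 19.86 in total.
Round up → use L = 20 in.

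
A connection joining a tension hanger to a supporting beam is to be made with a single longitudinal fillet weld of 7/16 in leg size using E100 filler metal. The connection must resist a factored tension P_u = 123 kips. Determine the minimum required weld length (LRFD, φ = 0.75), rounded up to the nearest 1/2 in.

L = 9 in

E100XX → F_EXX = 100 ksi.
Throat t_e = 0.707 × 0.4375 = 0.3093 in.
φr_n = 0.75 × 0.6 × 100 × 0.3093 = 13.92 kips/in.
L_req = P_u / φr_n = 123 / 13.92 = 8.837 in total.
Round up → use L = 9 in.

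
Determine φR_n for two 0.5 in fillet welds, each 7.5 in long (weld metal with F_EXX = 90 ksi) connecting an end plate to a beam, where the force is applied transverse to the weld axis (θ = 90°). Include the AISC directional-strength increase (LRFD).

φR_n ≈ 322 kip

t_e = 0.707 × 0.5 = 0.3535 in; A_we = 0.3535 × 15 = 5.302 in².
Directional factor: 1.0 + 0.5 sin^1.5(90°) = 1.5.
F_nw = 0.6 × 90 × 1.5 = 81 ksi.
φR_n = 0.75 × 81 × 5.302 = 322.1 kip.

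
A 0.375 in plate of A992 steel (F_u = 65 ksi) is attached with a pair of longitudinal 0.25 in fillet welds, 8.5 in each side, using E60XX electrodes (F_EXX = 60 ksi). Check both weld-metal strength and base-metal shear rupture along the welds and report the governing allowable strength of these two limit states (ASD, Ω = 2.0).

R_n/Ω ≈ 54.1 kip (weld metal governs)

t_e = 0.707 × 0.25 = 0.1767 in; L = 17 in.
Weld metal: R_n/Ω = (1/2.0) × 0.6 × 60 × 0.1767 × 17 = 54.09 kip.
Base metal (shear rupture): R_n/Ω = (1/2.0) × 0.6 × 65 × 0.375 × 17 = 124.3 kip.
Governing: weld metal.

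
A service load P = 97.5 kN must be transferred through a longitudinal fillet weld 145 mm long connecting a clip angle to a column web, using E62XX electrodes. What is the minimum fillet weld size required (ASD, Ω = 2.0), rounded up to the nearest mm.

w = 6 mm

E62XX → F_EXX = 620 MPa.
Total weld length L = 145 mm.
Required throat t_e = P × Ω / (0.6 F_EXX × L) = 97.5 × 2.0 / (0.6 × 620 × 145 × 10⁻³) = 3.615 mm.
Required leg w = t_e / 0.707 = 5.113 mm → use 6 mm.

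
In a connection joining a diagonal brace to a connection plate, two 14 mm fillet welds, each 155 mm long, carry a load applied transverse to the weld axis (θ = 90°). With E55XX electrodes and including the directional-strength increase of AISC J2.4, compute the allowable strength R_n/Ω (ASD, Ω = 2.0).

E55XX → F_EXX = 550 MPa.
t_e = 0.707 × 14 = 9.898 mm; A_we = 9.898 × 310 = 3068 mm².
Directional factor: 1.0 + 0.5 sin^1.5(90°) = 1.5.
F_nw = 0.6 × 550 × 1.5 = 495 MPa.
R_n/Ω = (495 × 3068) / 2.0 × 10⁻³ = 759.4 kN.

R_n/Ω ≈ 759 kN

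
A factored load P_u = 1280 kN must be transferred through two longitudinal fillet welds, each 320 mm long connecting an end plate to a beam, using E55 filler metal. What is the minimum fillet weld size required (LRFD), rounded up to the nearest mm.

w = 12 mm

E55XX → F_EXX = 550 MPa.
Total weld length L = 640 mm.
Required throat t_e = P_u / (φ × 0.6 F_EXX × L) = 1280 / (0.75 × 0.6 × 550 × 640 × 10⁻³) = 8.081 mm.
Required leg w = t_e / 0.707 = 11.43 mm → use 12 mm.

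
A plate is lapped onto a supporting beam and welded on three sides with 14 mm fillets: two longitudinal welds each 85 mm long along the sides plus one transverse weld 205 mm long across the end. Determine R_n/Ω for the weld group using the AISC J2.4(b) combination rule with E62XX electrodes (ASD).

R_n/Ω ≈ 832 kN

E62XX → F_EXX = 620 MPa.
t_e = 0.707 × 14 = 9.898 mm.
R_nwl = 0.6 × 620 × 9.898 × 170 × 10⁻³ = 625.9 kN (longitudinal, 2 welds).
R_nwt = 0.6 × 620 × 9.898 × 205 × 10⁻³ = 754.8 kN (transverse, base value).
(i) R_nwl + R_nwt = 1381 kN; (ii) 0.85 R_nwl + 1.5 R_nwt = 1664 kN.
R_n = max = 1664 kN [governs: (ii)]; R_n/Ω = 832.1 kN.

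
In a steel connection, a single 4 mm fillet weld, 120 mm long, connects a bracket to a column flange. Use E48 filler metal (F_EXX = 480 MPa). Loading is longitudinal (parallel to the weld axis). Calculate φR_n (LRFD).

Effective throat t_e = 0.707 × 4 = 2.828 mm.
Total length L = 120 mm; A_we = 2.828 × 120 = 339.4 mm².
F_nw = 0.6 F_EXX = 0.6 × 480 = 288 MPa.
φR_n = 0.75 × 288 × 339.4 × 10⁻³ = 73.3 kN.

φR_n ≈ 73.3 kN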